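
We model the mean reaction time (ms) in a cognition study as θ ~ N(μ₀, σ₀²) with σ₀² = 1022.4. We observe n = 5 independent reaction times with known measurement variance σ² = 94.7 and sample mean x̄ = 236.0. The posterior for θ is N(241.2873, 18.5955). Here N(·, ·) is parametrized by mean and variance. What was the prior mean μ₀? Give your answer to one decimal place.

The posterior mean is a precision-weighted average: μ_n = (τ₀μ₀ + τ_data·x̄)/(τ₀+τ_data), with τ₀=1/σ₀² and τ_data=n/σ².
Here τ₀ = 1/1022.4 = 0.000978 and τ_data = 5/94.7 = 0.052798, so τ_n = 0.053776.
Rearranging for μ₀: μ₀ = (μ_n·τ_n − τ_data·x̄)/τ₀ = (241.2873·0.053776 − 0.052798·236.0) / 0.000978 = 0.515138/0.000978 ≈ 526.7.

μ₀ = 526.7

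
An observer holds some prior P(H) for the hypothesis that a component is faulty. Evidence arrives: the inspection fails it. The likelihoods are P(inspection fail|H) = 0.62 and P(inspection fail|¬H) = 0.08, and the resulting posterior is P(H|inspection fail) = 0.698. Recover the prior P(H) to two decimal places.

P(H) = 0.23

In odds form, posterior odds = prior odds × likelihood ratio, so prior odds = posterior odds ÷ LR.
Posterior odds = 0.698/(1−0.698) = 2.3113. LR = 0.62/0.08 = 7.7500.
Prior odds = 2.3113/7.7500 = 0.2982, so P(H) = 0.2982/(1+0.2982) ≈ 0.23.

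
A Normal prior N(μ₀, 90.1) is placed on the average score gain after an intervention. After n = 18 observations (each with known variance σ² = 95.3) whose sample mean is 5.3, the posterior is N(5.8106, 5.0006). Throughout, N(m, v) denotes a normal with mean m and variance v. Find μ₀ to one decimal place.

μ₀ = 14.5

With known observation variance, the Normal–Normal posterior has precision τ_n = τ₀ + n/σ² and mean μ_n = (τ₀μ₀ + (n/σ²)x̄)/τ_n.
Here τ₀ = 1/90.1 = 0.011099 and τ_data = 18/95.3 = 0.188877, so τ_n = 0.199976.
Rearranging for μ₀: μ₀ = (μ_n·τ_n − τ_data·x̄)/τ₀ = (5.8106·0.199976 − 0.188877·5.3) / 0.011099 = 0.160932/0.011099 ≈ 14.5.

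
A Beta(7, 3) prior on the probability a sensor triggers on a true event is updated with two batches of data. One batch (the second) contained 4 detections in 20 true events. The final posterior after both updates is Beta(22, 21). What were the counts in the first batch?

Because Beta–binomial updating is additive in the counts, the combined data contributed (α_post−α_prior, β_post−β_prior) successes and failures.
Total across both batches: 22−7=15 detections, 21−3=18 misses.
Subtract the second batch: 15−4=11 detections and 18−16=2 misses.

11 detections and 2 misses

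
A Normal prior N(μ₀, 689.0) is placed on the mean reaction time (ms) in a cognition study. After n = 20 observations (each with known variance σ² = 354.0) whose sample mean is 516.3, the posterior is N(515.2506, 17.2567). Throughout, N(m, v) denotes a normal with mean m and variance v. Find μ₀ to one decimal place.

μ₀ = 474.4

The posterior mean is a precision-weighted average: μ_n = (τ₀μ₀ + τ_data·x̄)/(τ₀+τ_data), with τ₀=1/σ₀² and τ_data=n/σ².
Here τ₀ = 1/689.0 = 0.001451 and τ_data = 20/354.0 = 0.056497, so τ_n = 0.057948.
Rearranging for μ₀: μ₀ = (μ_n·τ_n − τ_data·x̄)/τ₀ = (515.2506·0.057948 − 0.056497·516.3) / 0.001451 = 0.688341/0.001451 ≈ 474.4.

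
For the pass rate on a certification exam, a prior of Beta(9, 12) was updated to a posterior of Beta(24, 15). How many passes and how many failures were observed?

15 passes and 3 failures

A Beta(a, b) prior with s successes and f failures in binomial data gives a Beta(a+s, b+f) posterior.
Match parameters: s=24−9=15, f=15−12=3.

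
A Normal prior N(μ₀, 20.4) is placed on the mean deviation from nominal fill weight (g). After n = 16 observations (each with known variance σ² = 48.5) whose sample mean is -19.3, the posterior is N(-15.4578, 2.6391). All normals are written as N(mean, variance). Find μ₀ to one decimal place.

The posterior mean is a precision-weighted average: μ_n = (τ₀μ₀ + τ_data·x̄)/(τ₀+τ_data), with τ₀=1/σ₀² and τ_data=n/σ².
Here τ₀ = 1/20.4 = 0.049020 and τ_data = 16/48.5 = 0.329897, so τ_n = 0.378917.
Rearranging for μ₀: μ₀ = (μ_n·τ_n − τ_data·x̄)/τ₀ = (-15.4578·0.378917 − 0.329897·-19.3) / 0.049020 = 0.509789/0.049020 ≈ 10.4.

μ₀ = 10.4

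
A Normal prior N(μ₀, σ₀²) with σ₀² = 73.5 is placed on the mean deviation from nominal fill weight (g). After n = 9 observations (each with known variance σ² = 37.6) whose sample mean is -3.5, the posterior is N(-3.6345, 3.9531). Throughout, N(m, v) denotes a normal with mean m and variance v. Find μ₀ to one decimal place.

μ₀ = -6.0

With known observation variance, the Normal–Normal posterior has precision τ_n = τ₀ + n/σ² and mean μ_n = (τ₀μ₀ + (n/σ²)x̄)/τ_n.
Here τ₀ = 1/73.5 = 0.013605 and τ_data = 9/37.6 = 0.239362, so τ_n = 0.252967.
Rearranging for μ₀: μ₀ = (μ_n·τ_n − τ_data·x̄)/τ₀ = (-3.6345·0.252967 − 0.239362·-3.5) / 0.013605 = -0.081642/0.013605 ≈ -6.0.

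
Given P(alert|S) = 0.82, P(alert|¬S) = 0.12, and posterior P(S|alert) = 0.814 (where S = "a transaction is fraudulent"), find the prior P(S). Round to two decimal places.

Bayes' rule in odds form gives O(S|E) = O(S)·[P(E|S)/P(E|¬S)], hence O(S) = O(S|E)/LR.
Posterior odds = 0.814/(1−0.814) = 4.3763. LR = 0.82/0.12 = 6.8333.
Prior odds = 4.3763/6.8333 = 0.6404, so P(S) = 0.6404/(1+0.6404) ≈ 0.39.

P(S) = 0.39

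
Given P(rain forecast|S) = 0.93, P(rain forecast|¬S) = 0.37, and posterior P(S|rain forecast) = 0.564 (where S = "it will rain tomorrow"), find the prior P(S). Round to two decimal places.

P(S) = 0.34

In odds form, posterior odds = prior odds × likelihood ratio, so prior odds = posterior odds ÷ LR.
Posterior odds = 0.564/(1−0.564) = 1.2936. LR = 0.93/0.37 = 2.5135.
Prior odds = 1.2936/2.5135 = 0.5147, so P(S) = 0.5147/(1+0.5147) ≈ 0.34.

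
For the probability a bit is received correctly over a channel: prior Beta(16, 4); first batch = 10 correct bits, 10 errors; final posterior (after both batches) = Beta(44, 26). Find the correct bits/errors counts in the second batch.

18 correct bits and 12 errors

Sequential conjugate updates are equivalent to a single update on the pooled data, so total successes = posterior α − prior α and total failures = posterior β − prior β.
Total across both batches: 44−16=28 correct bits, 26−4=22 errors.
Subtract the first batch: 28−10=18 correct bits and 22−10=12 errors.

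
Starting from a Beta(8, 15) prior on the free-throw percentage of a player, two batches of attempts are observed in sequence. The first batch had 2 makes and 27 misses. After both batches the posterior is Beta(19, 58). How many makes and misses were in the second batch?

9 makes and 16 misses

Sequential conjugate updates are equivalent to a single update on the pooled data, so total successes = posterior α − prior α and total failures = posterior β − prior β.
Total across both batches: 19−8=11 makes, 58−15=43 misses.
Subtract the first batch: 11−2=9 makes and 43−27=16 misses.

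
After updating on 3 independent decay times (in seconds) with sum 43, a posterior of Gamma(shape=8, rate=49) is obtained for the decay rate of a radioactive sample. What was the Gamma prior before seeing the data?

Gamma(shape=5, rate=6)

For an exponential likelihood with a Gamma(α, β) prior on the rate, n observations with total T give posterior Gamma(α+n, β+T).
So α = 8 − 3 = 5 and β = 49 − 43 = 6.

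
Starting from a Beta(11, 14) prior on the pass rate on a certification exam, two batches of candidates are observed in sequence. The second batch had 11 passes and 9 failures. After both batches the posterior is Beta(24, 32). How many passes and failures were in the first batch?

Because Beta–binomial updating is additive in the counts, the combined data contributed (α_post−α_prior, β_post−β_prior) successes and failures.
Total across both batches: 24−11=13 passes, 32−14=18 failures.
Subtract the second batch: 13−11=2 passes and 18−9=9 failures.

2 passes and 9 failures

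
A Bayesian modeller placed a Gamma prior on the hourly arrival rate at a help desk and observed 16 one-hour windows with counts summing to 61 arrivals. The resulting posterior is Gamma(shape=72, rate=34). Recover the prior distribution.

A Gamma(α, β) prior (rate parametrization) on a Poisson rate with n observations summing to S gives posterior Gamma(α+S, β+n).
So α = 72 − 61 = 11 and β = 34 − 16 = 18.

Gamma(shape=11, rate=18)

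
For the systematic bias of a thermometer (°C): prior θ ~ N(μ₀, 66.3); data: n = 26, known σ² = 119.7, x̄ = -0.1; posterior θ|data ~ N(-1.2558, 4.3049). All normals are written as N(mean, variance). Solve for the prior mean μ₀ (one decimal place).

With known observation variance, the Normal–Normal posterior has precision τ_n = τ₀ + n/σ² and mean μ_n = (τ₀μ₀ + (n/σ²)x̄)/τ_n.
Here τ₀ = 1/66.3 = 0.015083 and τ_data = 26/119.7 = 0.217210, so τ_n = 0.232293.
Rearranging for μ₀: μ₀ = (μ_n·τ_n − τ_data·x̄)/τ₀ = (-1.2558·0.232293 − 0.217210·-0.1) / 0.015083 = -0.269993/0.015083 ≈ -17.9.

μ₀ = -17.9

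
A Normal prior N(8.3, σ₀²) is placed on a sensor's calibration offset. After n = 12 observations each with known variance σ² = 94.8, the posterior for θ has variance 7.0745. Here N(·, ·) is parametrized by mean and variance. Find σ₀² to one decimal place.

For the Normal–Normal model with known σ², precisions add: τ_n = τ₀ + n/σ².
So 1/σ₀² = 1/7.0745 − 12/94.8 = 0.141353 − 0.126582 = 0.014771.
Hence σ₀² = 1/0.014771 ≈ 67.7.

σ₀² = 67.7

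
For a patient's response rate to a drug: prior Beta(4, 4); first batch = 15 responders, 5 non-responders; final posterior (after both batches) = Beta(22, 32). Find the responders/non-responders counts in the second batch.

3 responders and 23 non-responders

Because Beta–binomial updating is additive in the counts, the combined data contributed (α_post−α_prior, β_post−β_prior) successes and failures.
Total across both batches: 22−4=18 responders, 32−4=28 non-responders.
Subtract the first batch: 18−15=3 responders and 28−5=23 non-responders.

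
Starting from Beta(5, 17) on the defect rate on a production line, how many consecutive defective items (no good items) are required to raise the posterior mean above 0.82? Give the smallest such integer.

After k defective items and 0 good items the posterior is Beta(5+k, 17), with mean (5+k)/(5+17+k).
Set (5+k)/(22+k) > 0.82 and solve: k > (0.82·22 − 5)/(1 − 0.82) = 72.444.
The smallest integer exceeding 72.444 is 73, and checking k=73: (78)/(95) = 0.8211 > 0.82.

k = 73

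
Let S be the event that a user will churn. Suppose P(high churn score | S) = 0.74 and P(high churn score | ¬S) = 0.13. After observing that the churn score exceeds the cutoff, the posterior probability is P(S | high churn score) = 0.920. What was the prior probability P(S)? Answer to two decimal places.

P(S) = 0.67

Bayes' rule in odds form gives O(S|E) = O(S)·[P(E|S)/P(E|¬S)], hence O(S) = O(S|E)/LR.
Posterior odds = 0.920/(1−0.920) = 11.5000. LR = 0.74/0.13 = 5.6923.
Prior odds = 11.5000/5.6923 = 2.0203, so P(S) = 2.0203/(1+2.0203) ≈ 0.67.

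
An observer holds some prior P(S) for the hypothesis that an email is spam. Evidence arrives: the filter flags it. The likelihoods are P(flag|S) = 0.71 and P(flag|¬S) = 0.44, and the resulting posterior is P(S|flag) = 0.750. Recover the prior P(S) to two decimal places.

P(S) = 0.65

In odds form, posterior odds = prior odds × likelihood ratio, so prior odds = posterior odds ÷ LR.
Posterior odds = 0.750/(1−0.750) = 3.0000. LR = 0.71/0.44 = 1.6136.
Prior odds = 3.0000/1.6136 = 1.8592, so P(S) = 1.8592/(1+1.8592) ≈ 0.65.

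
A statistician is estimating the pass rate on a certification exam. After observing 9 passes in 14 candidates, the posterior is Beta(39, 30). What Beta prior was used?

A Beta(α, β) prior with s successes and f failures in binomial data gives a Beta(α+s, β+f) posterior.
So α = 39 − 9 = 30 and β = 30 − 5 = 25.

Beta(30, 25)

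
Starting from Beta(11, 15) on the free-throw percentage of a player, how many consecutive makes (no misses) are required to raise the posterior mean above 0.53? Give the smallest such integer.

After k makes and 0 misses the posterior is Beta(11+k, 15), with mean (11+k)/(11+15+k).
Set (11+k)/(26+k) > 0.53 and solve: k > (0.53·26 − 11)/(1 − 0.53) = 5.915.
The smallest integer exceeding 5.915 is 6, and checking k=6: (17)/(32) = 0.5312 > 0.53.

k = 6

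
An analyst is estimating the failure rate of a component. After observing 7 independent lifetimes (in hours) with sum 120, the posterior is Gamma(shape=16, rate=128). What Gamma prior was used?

For an exponential likelihood with a Gamma(α, β) prior on the rate, n observations with total T give posterior Gamma(α+n, β+T).
So α = 16 − 7 = 9 and β = 128 − 120 = 8.

Gamma(shape=9, rate=8)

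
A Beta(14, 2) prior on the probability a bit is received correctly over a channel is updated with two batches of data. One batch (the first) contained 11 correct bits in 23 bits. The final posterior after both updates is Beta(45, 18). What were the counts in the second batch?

Because Beta–binomial updating is additive in the counts, the combined data contributed (α_post−α_prior, β_post−β_prior) successes and failures.
Total across both batches: 45−14=31 correct bits, 18−2=16 errors.
Subtract the first batch: 31−11=20 correct bits and 16−12=4 errors.

20 correct bits and 4 errors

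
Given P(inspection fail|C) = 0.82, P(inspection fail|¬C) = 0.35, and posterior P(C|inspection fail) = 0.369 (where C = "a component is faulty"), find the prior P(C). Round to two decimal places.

P(C) = 0.20

In odds form, posterior odds = prior odds × likelihood ratio, so prior odds = posterior odds ÷ LR.
Posterior odds = 0.369/(1−0.369) = 0.5848. LR = 0.82/0.35 = 2.3429.
Prior odds = 0.5848/2.3429 = 0.2496, so P(C) = 0.2496/(1+0.2496) ≈ 0.20.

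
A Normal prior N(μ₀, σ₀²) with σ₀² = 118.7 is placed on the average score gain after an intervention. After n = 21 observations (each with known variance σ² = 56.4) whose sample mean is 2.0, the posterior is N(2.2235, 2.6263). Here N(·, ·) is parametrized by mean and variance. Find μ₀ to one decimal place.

μ₀ = 12.1

With known observation variance, the Normal–Normal posterior has precision τ_n = τ₀ + n/σ² and mean μ_n = (τ₀μ₀ + (n/σ²)x̄)/τ_n.
Here τ₀ = 1/118.7 = 0.008425 and τ_data = 21/56.4 = 0.372340, so τ_n = 0.380765.
Rearranging for μ₀: μ₀ = (μ_n·τ_n − τ_data·x̄)/τ₀ = (2.2235·0.380765 − 0.372340·2.0) / 0.008425 = 0.101951/0.008425 ≈ 12.1.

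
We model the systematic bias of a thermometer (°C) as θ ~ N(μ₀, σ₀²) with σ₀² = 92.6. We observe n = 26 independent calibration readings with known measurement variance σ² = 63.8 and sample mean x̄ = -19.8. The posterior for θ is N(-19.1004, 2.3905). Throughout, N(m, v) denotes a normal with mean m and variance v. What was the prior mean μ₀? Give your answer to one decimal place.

μ₀ = 7.3

With known observation variance, the Normal–Normal posterior has precision τ_n = τ₀ + n/σ² and mean μ_n = (τ₀μ₀ + (n/σ²)x̄)/τ_n.
Here τ₀ = 1/92.6 = 0.010799 and τ_data = 26/63.8 = 0.407524, so τ_n = 0.418323.
Rearranging for μ₀: μ₀ = (μ_n·τ_n − τ_data·x̄)/τ₀ = (-19.1004·0.418323 − 0.407524·-19.8) / 0.010799 = 0.078839/0.010799 ≈ 7.3.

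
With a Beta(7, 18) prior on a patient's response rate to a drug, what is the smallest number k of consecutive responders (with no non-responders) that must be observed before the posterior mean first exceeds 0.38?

k = 5

After k responders and 0 non-responders the posterior is Beta(7+k, 18), with mean (7+k)/(7+18+k).
Set (7+k)/(25+k) > 0.38 and solve: k > (0.38·25 − 7)/(1 − 0.38) = 4.032.
The smallest integer exceeding 4.032 is 5, and checking k=5: (12)/(30) = 0.4000 > 0.38.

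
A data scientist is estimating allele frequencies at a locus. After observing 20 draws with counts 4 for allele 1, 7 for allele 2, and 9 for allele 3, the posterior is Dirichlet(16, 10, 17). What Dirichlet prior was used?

Dirichlet(12, 3, 8)

For a Dirichlet(α) prior with multinomial counts c, the posterior is Dirichlet(α + c) componentwise.
Subtract each count from the matching posterior parameter: 16−4=12, 10−7=3, 17−9=8.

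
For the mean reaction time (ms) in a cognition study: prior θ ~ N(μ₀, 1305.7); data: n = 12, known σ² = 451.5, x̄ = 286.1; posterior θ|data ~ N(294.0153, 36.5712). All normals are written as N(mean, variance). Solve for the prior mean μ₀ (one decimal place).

μ₀ = 568.7

With known observation variance, the Normal–Normal posterior has precision τ_n = τ₀ + n/σ² and mean μ_n = (τ₀μ₀ + (n/σ²)x̄)/τ_n.
Here τ₀ = 1/1305.7 = 0.000766 and τ_data = 12/451.5 = 0.026578, so τ_n = 0.027344.
Rearranging for μ₀: μ₀ = (μ_n·τ_n − τ_data·x̄)/τ₀ = (294.0153·0.027344 − 0.026578·286.1) / 0.000766 = 0.435589/0.000766 ≈ 568.7.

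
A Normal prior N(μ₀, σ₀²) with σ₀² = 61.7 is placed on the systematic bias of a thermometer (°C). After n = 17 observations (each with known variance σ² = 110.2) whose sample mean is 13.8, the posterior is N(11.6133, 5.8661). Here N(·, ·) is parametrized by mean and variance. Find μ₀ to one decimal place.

μ₀ = -9.2

With known observation variance, the Normal–Normal posterior has precision τ_n = τ₀ + n/σ² and mean μ_n = (τ₀μ₀ + (n/σ²)x̄)/τ_n.
Here τ₀ = 1/61.7 = 0.016207 and τ_data = 17/110.2 = 0.154265, so τ_n = 0.170472.
Rearranging for μ₀: μ₀ = (μ_n·τ_n − τ_data·x̄)/τ₀ = (11.6133·0.170472 − 0.154265·13.8) / 0.016207 = -0.149115/0.016207 ≈ -9.2.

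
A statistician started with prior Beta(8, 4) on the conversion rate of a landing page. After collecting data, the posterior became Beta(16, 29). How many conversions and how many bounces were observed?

8 conversions and 25 bounces

Beta is conjugate to the binomial likelihood: posterior = Beta(a+s, b+f).
Match parameters: s=16−8=8, f=29−4=25.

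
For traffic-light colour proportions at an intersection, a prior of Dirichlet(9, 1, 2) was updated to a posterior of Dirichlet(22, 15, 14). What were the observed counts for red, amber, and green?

counts (13, 14, 12)

For a Dirichlet(α) prior with multinomial counts c, the posterior is Dirichlet(α + c) componentwise.
Counts are posterior − prior componentwise: 22−9=13, 15−1=14, 14−2=12.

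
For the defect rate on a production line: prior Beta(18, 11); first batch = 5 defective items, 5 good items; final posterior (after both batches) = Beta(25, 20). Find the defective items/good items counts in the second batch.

2 defective items and 4 good items

Sequential conjugate updates are equivalent to a single update on the pooled data, so total successes = posterior α − prior α and total failures = posterior β − prior β.
Total across both batches: 25−18=7 defective items, 20−11=9 good items.
Subtract the first batch: 7−5=2 defective items and 9−5=4 good items.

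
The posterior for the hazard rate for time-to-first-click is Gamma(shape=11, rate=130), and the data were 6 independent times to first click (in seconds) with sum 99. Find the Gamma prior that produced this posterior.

Gamma(shape=5, rate=31)

Gamma–exponential conjugacy: posterior shape = α + n, posterior rate = β + Σtᵢ.
So α = 11 − 6 = 5 and β = 130 − 99 = 31.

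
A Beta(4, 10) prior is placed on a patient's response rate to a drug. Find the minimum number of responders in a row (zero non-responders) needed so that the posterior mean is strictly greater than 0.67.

After k responders and 0 non-responders the posterior is Beta(4+k, 10), with mean (4+k)/(4+10+k).
Set (4+k)/(14+k) > 0.67 and solve: k > (0.67·14 − 4)/(1 − 0.67) = 16.303.
The smallest integer exceeding 16.303 is 17.

k = 17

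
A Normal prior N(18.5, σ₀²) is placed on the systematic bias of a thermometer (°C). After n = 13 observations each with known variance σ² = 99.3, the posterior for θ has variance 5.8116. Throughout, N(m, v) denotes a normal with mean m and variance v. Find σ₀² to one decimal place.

σ₀² = 24.3

For the Normal–Normal model with known σ², precisions add: τ_n = τ₀ + n/σ².
So 1/σ₀² = 1/5.8116 − 13/99.3 = 0.172070 − 0.130916 = 0.041154.
Hence σ₀² = 1/0.041154 ≈ 24.3.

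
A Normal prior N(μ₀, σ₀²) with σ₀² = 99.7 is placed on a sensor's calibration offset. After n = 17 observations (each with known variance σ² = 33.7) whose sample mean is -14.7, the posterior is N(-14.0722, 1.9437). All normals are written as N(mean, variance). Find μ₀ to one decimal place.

μ₀ = 17.5

The posterior mean is a precision-weighted average: μ_n = (τ₀μ₀ + τ_data·x̄)/(τ₀+τ_data), with τ₀=1/σ₀² and τ_data=n/σ².
Here τ₀ = 1/99.7 = 0.010030 and τ_data = 17/33.7 = 0.504451, so τ_n = 0.514481.
Rearranging for μ₀: μ₀ = (μ_n·τ_n − τ_data·x̄)/τ₀ = (-14.0722·0.514481 − 0.504451·-14.7) / 0.010030 = 0.175550/0.010030 ≈ 17.5.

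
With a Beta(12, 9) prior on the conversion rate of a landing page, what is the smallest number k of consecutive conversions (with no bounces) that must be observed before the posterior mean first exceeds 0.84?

k = 36

After k conversions and 0 bounces the posterior is Beta(12+k, 9), with mean (12+k)/(12+9+k).
Set (12+k)/(21+k) > 0.84 and solve: k > (0.84·21 − 12)/(1 − 0.84) = 35.250.
The smallest integer exceeding 35.250 is 36, and checking k=36: (48)/(57) = 0.8421 > 0.84.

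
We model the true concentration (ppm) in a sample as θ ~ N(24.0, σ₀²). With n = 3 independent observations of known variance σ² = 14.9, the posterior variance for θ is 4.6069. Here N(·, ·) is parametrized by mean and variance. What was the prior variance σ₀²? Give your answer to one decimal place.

σ₀² = 63.6

For the Normal–Normal model with known σ², precisions add: τ_n = τ₀ + n/σ².
So 1/σ₀² = 1/4.6069 − 3/14.9 = 0.217066 − 0.201342 = 0.015724.
Hence σ₀² = 1/0.015724 ≈ 63.6.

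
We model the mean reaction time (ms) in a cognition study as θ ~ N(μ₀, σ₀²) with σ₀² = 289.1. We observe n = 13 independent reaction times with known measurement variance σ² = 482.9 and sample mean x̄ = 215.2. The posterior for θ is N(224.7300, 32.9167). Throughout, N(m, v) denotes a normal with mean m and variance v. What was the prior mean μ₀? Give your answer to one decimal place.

With known observation variance, the Normal–Normal posterior has precision τ_n = τ₀ + n/σ² and mean μ_n = (τ₀μ₀ + (n/σ²)x̄)/τ_n.
Here τ₀ = 1/289.1 = 0.003459 and τ_data = 13/482.9 = 0.026921, so τ_n = 0.030380.
Rearranging for μ₀: μ₀ = (μ_n·τ_n − τ_data·x̄)/τ₀ = (224.7300·0.030380 − 0.026921·215.2) / 0.003459 = 1.033898/0.003459 ≈ 298.9.

μ₀ = 298.9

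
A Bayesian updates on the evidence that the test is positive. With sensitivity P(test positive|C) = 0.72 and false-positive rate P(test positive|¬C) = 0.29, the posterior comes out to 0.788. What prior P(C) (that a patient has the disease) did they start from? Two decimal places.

P(C) = 0.60

In odds form, posterior odds = prior odds × likelihood ratio, so prior odds = posterior odds ÷ LR.
Posterior odds = 0.788/(1−0.788) = 3.7170. LR = 0.72/0.29 = 2.4828.
Prior odds = 3.7170/2.4828 = 1.4971, so P(C) = 1.4971/(1+1.4971) ≈ 0.60.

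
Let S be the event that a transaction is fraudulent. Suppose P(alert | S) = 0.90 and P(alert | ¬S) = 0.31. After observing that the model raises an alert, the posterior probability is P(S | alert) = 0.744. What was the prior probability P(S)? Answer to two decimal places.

P(S) = 0.50

In odds form, posterior odds = prior odds × likelihood ratio, so prior odds = posterior odds ÷ LR.
Posterior odds = 0.744/(1−0.744) = 2.9062. LR = 0.90/0.31 = 2.9032.
Prior odds = 2.9062/2.9032 = 1.0010, so P(S) = 1.0010/(1+1.0010) ≈ 0.50.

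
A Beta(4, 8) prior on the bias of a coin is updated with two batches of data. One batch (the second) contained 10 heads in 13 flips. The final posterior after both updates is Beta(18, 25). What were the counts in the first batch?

Sequential conjugate updates are equivalent to a single update on the pooled data, so total successes = posterior α − prior α and total failures = posterior β − prior β.
Total across both batches: 18−4=14 heads, 25−8=17 tails.
Subtract the second batch: 14−10=4 heads and 17−3=14 tails.

4 heads and 14 tails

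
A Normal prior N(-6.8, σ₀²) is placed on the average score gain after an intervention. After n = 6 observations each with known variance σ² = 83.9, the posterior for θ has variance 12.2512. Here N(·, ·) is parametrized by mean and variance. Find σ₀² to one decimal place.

Posterior precision equals prior precision plus data precision: 1/σ_n² = 1/σ₀² + n/σ².
So 1/σ₀² = 1/12.2512 − 6/83.9 = 0.081625 − 0.071514 = 0.010111.
Hence σ₀² = 1/0.010111 ≈ 98.9.

σ₀² = 98.9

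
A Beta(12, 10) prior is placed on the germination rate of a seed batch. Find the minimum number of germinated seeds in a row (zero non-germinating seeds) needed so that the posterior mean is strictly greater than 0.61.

After k germinated seeds and 0 non-germinating seeds the posterior is Beta(12+k, 10), with mean (12+k)/(12+10+k).
Set (12+k)/(22+k) > 0.61 and solve: k > (0.61·22 − 12)/(1 − 0.61) = 3.641.
The smallest integer exceeding 3.641 is 4.

k = 4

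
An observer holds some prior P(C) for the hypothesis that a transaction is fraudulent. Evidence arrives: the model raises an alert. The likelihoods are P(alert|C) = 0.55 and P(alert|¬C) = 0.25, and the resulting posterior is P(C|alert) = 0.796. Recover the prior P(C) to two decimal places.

Bayes' rule in odds form gives O(C|E) = O(C)·[P(E|C)/P(E|¬C)], hence O(C) = O(C|E)/LR.
Posterior odds = 0.796/(1−0.796) = 3.9020. LR = 0.55/0.25 = 2.2000.
Prior odds = 3.9020/2.2000 = 1.7736, so P(C) = 1.7736/(1+1.7736) ≈ 0.64.

P(C) = 0.64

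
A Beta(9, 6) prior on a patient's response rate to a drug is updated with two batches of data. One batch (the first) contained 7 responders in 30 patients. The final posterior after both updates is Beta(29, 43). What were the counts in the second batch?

13 responders and 14 non-responders

Because Beta–binomial updating is additive in the counts, the combined data contributed (α_post−α_prior, β_post−β_prior) successes and failures.
Total across both batches: 29−9=20 responders, 43−6=37 non-responders.
Subtract the first batch: 20−7=13 responders and 37−23=14 non-responders.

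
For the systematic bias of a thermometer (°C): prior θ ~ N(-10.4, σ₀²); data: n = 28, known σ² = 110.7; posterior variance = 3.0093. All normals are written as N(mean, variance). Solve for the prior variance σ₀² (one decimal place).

σ₀² = 12.6

For the Normal–Normal model with known σ², precisions add: τ_n = τ₀ + n/σ².
So 1/σ₀² = 1/3.0093 − 28/110.7 = 0.332303 − 0.252936 = 0.079367.
Hence σ₀² = 1/0.079367 ≈ 12.6.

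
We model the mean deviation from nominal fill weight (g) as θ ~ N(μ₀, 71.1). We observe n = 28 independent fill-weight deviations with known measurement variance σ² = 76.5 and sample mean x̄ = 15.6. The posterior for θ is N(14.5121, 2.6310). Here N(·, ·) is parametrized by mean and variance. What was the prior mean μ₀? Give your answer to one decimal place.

μ₀ = -13.8

With known observation variance, the Normal–Normal posterior has precision τ_n = τ₀ + n/σ² and mean μ_n = (τ₀μ₀ + (n/σ²)x̄)/τ_n.
Here τ₀ = 1/71.1 = 0.014065 and τ_data = 28/76.5 = 0.366013, so τ_n = 0.380078.
Rearranging for μ₀: μ₀ = (μ_n·τ_n − τ_data·x̄)/τ₀ = (14.5121·0.380078 − 0.366013·15.6) / 0.014065 = -0.194073/0.014065 ≈ -13.8.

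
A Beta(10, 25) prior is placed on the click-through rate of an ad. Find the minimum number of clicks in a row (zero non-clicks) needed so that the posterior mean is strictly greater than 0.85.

k = 132

After k clicks and 0 non-clicks the posterior is Beta(10+k, 25), with mean (10+k)/(10+25+k).
Set (10+k)/(35+k) > 0.85 and solve: k > (0.85·35 − 10)/(1 − 0.85) = 131.667.
The smallest integer exceeding 131.667 is 132, and checking k=132: (142)/(167) = 0.8503 > 0.85.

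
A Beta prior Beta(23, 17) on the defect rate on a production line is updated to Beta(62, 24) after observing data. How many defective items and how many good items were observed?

Under Beta–binomial conjugacy the posterior parameters are (a+s, b+f).
So s = 62 − 23 = 39 and f = 24 − 17 = 7.

39 defective items and 7 good items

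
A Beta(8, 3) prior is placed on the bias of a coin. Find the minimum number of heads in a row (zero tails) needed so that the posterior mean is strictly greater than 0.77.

After k heads and 0 tails the posterior is Beta(8+k, 3), with mean (8+k)/(8+3+k).
Set (8+k)/(11+k) > 0.77 and solve: k > (0.77·11 − 8)/(1 − 0.77) = 2.043.
The smallest integer exceeding 2.043 is 3, and checking k=3: (11)/(14) = 0.7857 > 0.77.

k = 3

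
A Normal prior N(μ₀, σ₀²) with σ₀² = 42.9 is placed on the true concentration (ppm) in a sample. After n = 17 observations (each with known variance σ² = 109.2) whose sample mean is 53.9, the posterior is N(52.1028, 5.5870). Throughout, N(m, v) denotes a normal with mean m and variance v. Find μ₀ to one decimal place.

With known observation variance, the Normal–Normal posterior has precision τ_n = τ₀ + n/σ² and mean μ_n = (τ₀μ₀ + (n/σ²)x̄)/τ_n.
Here τ₀ = 1/42.9 = 0.023310 and τ_data = 17/109.2 = 0.155678, so τ_n = 0.178988.
Rearranging for μ₀: μ₀ = (μ_n·τ_n − τ_data·x̄)/τ₀ = (52.1028·0.178988 − 0.155678·53.9) / 0.023310 = 0.934732/0.023310 ≈ 40.1.

μ₀ = 40.1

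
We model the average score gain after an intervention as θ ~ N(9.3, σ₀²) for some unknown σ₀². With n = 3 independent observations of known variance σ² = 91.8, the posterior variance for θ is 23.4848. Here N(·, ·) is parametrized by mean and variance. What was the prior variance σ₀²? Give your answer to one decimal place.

σ₀² = 101.0

For the Normal–Normal model with known σ², precisions add: τ_n = τ₀ + n/σ².
So 1/σ₀² = 1/23.4848 − 3/91.8 = 0.042581 − 0.032680 = 0.009901.
Hence σ₀² = 1/0.009901 ≈ 101.0.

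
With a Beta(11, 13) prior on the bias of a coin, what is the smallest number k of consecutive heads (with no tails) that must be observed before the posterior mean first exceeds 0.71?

k = 21

After k heads and 0 tails the posterior is Beta(11+k, 13), with mean (11+k)/(11+13+k).
Set (11+k)/(24+k) > 0.71 and solve: k > (0.71·24 − 11)/(1 − 0.71) = 20.828.
The smallest integer exceeding 20.828 is 21, and checking k=21: (32)/(45) = 0.7111 > 0.71.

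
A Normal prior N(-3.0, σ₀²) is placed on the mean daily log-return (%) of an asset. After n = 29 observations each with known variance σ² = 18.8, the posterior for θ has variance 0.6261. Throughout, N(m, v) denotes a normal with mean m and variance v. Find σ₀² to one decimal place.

σ₀² = 18.3

For the Normal–Normal model with known σ², precisions add: τ_n = τ₀ + n/σ².
So 1/σ₀² = 1/0.6261 − 29/18.8 = 1.597189 − 1.542553 = 0.054636.
Hence σ₀² = 1/0.054636 ≈ 18.3.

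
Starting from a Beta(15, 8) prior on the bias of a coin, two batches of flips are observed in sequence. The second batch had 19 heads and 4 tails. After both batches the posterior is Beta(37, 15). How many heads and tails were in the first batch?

Sequential conjugate updates are equivalent to a single update on the pooled data, so total successes = posterior α − prior α and total failures = posterior β − prior β.
Total across both batches: 37−15=22 heads, 15−8=7 tails.
Subtract the second batch: 22−19=3 heads and 7−4=3 tails.

3 heads and 3 tails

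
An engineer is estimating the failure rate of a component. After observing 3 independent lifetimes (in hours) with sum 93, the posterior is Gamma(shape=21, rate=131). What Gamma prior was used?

Gamma(shape=18, rate=38)

Gamma–exponential conjugacy: posterior shape = α + n, posterior rate = β + Σtᵢ.
So α = 21 − 3 = 18 and β = 131 − 93 = 38.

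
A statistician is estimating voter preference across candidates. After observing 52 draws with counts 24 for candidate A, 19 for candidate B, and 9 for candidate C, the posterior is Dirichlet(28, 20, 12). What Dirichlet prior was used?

For a Dirichlet(α) prior with multinomial counts c, the posterior is Dirichlet(α + c) componentwise.
Subtract each count from the matching posterior parameter: 28−24=4, 20−19=1, 12−9=3.

Dirichlet(4, 1, 3)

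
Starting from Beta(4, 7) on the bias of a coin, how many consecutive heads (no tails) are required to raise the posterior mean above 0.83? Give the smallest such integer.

k = 31

After k heads and 0 tails the posterior is Beta(4+k, 7), with mean (4+k)/(4+7+k).
Set (4+k)/(11+k) > 0.83 and solve: k > (0.83·11 − 4)/(1 − 0.83) = 30.176.
The smallest integer exceeding 30.176 is 31.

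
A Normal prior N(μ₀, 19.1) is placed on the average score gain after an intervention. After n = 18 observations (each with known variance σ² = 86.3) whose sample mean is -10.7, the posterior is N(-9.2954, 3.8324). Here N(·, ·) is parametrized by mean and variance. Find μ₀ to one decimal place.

μ₀ = -3.7

With known observation variance, the Normal–Normal posterior has precision τ_n = τ₀ + n/σ² and mean μ_n = (τ₀μ₀ + (n/σ²)x̄)/τ_n.
Here τ₀ = 1/19.1 = 0.052356 and τ_data = 18/86.3 = 0.208575, so τ_n = 0.260931.
Rearranging for μ₀: μ₀ = (μ_n·τ_n − τ_data·x̄)/τ₀ = (-9.2954·0.260931 − 0.208575·-10.7) / 0.052356 = -0.193706/0.052356 ≈ -3.7.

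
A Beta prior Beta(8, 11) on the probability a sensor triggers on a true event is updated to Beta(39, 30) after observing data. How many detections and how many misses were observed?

Under Beta–binomial conjugacy the posterior parameters are (α+s, β+f).
So s = 39 − 8 = 31 and f = 30 − 11 = 19.

31 detections and 19 misses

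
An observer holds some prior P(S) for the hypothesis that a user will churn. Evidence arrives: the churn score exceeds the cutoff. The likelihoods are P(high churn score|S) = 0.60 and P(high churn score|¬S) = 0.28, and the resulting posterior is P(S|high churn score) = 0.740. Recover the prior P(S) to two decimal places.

In odds form, posterior odds = prior odds × likelihood ratio, so prior odds = posterior odds ÷ LR.
Posterior odds = 0.740/(1−0.740) = 2.8462. LR = 0.60/0.28 = 2.1429.
Prior odds = 2.8462/2.1429 = 1.3282, so P(S) = 1.3282/(1+1.3282) ≈ 0.57.

P(S) = 0.57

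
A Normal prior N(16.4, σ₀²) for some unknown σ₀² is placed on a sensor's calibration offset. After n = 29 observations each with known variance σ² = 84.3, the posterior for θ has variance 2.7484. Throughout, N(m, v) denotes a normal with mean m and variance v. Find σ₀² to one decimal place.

σ₀² = 50.4

For the Normal–Normal model with known σ², precisions add: τ_n = τ₀ + n/σ².
So 1/σ₀² = 1/2.7484 − 29/84.3 = 0.363848 − 0.344009 = 0.019839.
Hence σ₀² = 1/0.019839 ≈ 50.4.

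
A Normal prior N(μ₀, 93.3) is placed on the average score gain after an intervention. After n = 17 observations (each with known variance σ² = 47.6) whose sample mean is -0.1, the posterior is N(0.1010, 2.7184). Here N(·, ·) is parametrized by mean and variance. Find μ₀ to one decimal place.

μ₀ = 6.8

The posterior mean is a precision-weighted average: μ_n = (τ₀μ₀ + τ_data·x̄)/(τ₀+τ_data), with τ₀=1/σ₀² and τ_data=n/σ².
Here τ₀ = 1/93.3 = 0.010718 and τ_data = 17/47.6 = 0.357143, so τ_n = 0.367861.
Rearranging for μ₀: μ₀ = (μ_n·τ_n − τ_data·x̄)/τ₀ = (0.1010·0.367861 − 0.357143·-0.1) / 0.010718 = 0.072868/0.010718 ≈ 6.8.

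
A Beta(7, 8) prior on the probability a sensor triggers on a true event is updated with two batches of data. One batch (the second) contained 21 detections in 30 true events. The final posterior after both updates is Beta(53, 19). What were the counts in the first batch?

Sequential conjugate updates are equivalent to a single update on the pooled data, so total successes = posterior α − prior α and total failures = posterior β − prior β.
Total across both batches: 53−7=46 detections, 19−8=11 misses.
Subtract the second batch: 46−21=25 detections and 11−9=2 misses.

25 detections and 2 misses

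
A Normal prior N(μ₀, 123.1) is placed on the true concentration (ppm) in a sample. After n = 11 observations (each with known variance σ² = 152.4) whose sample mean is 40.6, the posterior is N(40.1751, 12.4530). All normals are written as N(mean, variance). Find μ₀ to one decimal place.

The posterior mean is a precision-weighted average: μ_n = (τ₀μ₀ + τ_data·x̄)/(τ₀+τ_data), with τ₀=1/σ₀² and τ_data=n/σ².
Here τ₀ = 1/123.1 = 0.008123 and τ_data = 11/152.4 = 0.072178, so τ_n = 0.080301.
Rearranging for μ₀: μ₀ = (μ_n·τ_n − τ_data·x̄)/τ₀ = (40.1751·0.080301 − 0.072178·40.6) / 0.008123 = 0.295674/0.008123 ≈ 36.4.

μ₀ = 36.4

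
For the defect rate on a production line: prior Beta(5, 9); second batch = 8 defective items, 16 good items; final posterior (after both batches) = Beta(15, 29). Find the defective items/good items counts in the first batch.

Sequential conjugate updates are equivalent to a single update on the pooled data, so total successes = posterior α − prior α and total failures = posterior β − prior β.
Total across both batches: 15−5=10 defective items, 29−9=20 good items.
Subtract the second batch: 10−8=2 defective items and 20−16=4 good items.

2 defective items and 4 good items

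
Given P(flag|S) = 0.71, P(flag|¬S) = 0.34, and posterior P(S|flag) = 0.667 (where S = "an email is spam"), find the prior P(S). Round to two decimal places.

Bayes' rule in odds form gives O(S|E) = O(S)·[P(E|S)/P(E|¬S)], hence O(S) = O(S|E)/LR.
Posterior odds = 0.667/(1−0.667) = 2.0030. LR = 0.71/0.34 = 2.0882.
Prior odds = 2.0030/2.0882 = 0.9592, so P(S) = 0.9592/(1+0.9592) ≈ 0.49.

P(S) = 0.49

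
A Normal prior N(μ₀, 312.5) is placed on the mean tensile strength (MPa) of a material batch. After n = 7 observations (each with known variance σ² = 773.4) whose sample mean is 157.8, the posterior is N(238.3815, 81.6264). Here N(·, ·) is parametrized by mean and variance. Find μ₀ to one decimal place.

With known observation variance, the Normal–Normal posterior has precision τ_n = τ₀ + n/σ² and mean μ_n = (τ₀μ₀ + (n/σ²)x̄)/τ_n.
Here τ₀ = 1/312.5 = 0.003200 and τ_data = 7/773.4 = 0.009051, so τ_n = 0.012251.
Rearranging for μ₀: μ₀ = (μ_n·τ_n − τ_data·x̄)/τ₀ = (238.3815·0.012251 − 0.009051·157.8) / 0.003200 = 1.492164/0.003200 ≈ 466.3.

μ₀ = 466.3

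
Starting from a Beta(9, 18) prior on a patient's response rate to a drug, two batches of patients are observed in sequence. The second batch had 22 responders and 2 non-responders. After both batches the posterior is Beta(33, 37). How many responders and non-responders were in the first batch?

2 responders and 17 non-responders

Because Beta–binomial updating is additive in the counts, the combined data contributed (α_post−α_prior, β_post−β_prior) successes and failures.
Total across both batches: 33−9=24 responders, 37−18=19 non-responders.
Subtract the second batch: 24−22=2 responders and 19−2=17 non-responders.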